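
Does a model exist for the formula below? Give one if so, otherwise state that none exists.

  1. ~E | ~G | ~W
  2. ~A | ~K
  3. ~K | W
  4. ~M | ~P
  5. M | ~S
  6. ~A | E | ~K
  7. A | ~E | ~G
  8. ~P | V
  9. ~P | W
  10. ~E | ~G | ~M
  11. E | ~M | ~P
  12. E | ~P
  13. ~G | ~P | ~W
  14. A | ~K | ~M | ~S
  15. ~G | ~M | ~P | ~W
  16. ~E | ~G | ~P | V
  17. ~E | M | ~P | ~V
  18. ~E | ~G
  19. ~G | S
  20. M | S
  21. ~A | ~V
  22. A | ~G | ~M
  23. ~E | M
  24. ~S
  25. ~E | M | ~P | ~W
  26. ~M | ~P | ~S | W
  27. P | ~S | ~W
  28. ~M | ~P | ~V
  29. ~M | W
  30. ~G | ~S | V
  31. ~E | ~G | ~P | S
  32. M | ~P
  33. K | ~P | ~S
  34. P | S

Case P = True:
  (~M | ~P) forces M = False.
  Clause (M | ~P) is falsified — contradiction.
Case P = False:
  (~S) forces S = False.
  Clause (P | S) is falsified — contradiction.
Both cases fail, so the formula is unsatisfiable.

The formula is unsatisfiable.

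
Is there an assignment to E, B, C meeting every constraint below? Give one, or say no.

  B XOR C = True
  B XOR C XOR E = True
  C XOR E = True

E = False, B = False, C = True

B XOR C = F XOR T = True ✓
B XOR C XOR E = F XOR T XOR F = True ✓
C XOR E = T XOR F = True ✓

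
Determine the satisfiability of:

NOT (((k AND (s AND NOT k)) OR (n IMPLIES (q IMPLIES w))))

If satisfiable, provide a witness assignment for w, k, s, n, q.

w = False, k = True, s = True, n = True, q = True

  NOT (((k AND (s AND NOT k)) OR (n IMPLIES (q IMPLIES w)))) = True
    (k AND (s AND NOT k)) OR (n IMPLIES (q IMPLIES w)) = False
      k AND (s AND NOT k) = False
        s AND NOT k = False
          NOT k = False
      n IMPLIES (q IMPLIES w) = False
        q IMPLIES w = False
The formula evaluates to True.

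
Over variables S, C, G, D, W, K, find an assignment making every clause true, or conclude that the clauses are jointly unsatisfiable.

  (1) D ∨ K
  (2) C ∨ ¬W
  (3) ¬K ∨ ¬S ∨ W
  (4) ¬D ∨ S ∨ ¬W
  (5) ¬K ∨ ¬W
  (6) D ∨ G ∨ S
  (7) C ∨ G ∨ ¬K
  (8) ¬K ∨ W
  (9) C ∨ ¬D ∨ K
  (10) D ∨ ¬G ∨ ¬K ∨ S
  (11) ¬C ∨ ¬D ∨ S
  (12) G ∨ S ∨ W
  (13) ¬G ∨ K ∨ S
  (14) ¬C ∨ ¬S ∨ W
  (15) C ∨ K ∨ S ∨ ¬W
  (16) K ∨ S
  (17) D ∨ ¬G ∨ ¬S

Set S = True.
Try C = False:
  (C ∨ ¬W) forces W = False.
  (¬K ∨ ¬S ∨ W) forces K = False.
  (D ∨ K) forces D = True.
  clause (C ∨ ¬D ∨ K) is falsified — backtrack.
So C = True.
  then (¬C ∨ ¬S ∨ W) forces W = True.
  then (¬K ∨ ¬W) forces K = False.
  then (D ∨ K) forces D = True.
Set G = True.
All clauses satisfied.

S=T, C=T, G=T, D=T, W=T, K=F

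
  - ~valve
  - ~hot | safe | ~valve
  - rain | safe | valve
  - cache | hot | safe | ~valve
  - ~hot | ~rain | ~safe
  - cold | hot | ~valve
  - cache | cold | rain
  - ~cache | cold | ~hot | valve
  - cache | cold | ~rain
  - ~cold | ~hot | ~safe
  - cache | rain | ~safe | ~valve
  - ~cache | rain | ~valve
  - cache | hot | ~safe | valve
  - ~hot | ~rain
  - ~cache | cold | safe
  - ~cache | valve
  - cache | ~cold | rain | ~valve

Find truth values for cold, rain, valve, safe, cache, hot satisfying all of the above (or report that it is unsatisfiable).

cold = True, rain = True, valve = False, safe = False, cache = False, hot = False

Unit clause (~valve) forces valve = False.
In (~cache | valve) only ~cache is left, so cache = False.
Set cold = True.
Set rain = True.
  then (~hot | ~rain) forces hot = False.
  then (cache | hot | ~safe | valve) forces safe = False.
All clauses satisfied.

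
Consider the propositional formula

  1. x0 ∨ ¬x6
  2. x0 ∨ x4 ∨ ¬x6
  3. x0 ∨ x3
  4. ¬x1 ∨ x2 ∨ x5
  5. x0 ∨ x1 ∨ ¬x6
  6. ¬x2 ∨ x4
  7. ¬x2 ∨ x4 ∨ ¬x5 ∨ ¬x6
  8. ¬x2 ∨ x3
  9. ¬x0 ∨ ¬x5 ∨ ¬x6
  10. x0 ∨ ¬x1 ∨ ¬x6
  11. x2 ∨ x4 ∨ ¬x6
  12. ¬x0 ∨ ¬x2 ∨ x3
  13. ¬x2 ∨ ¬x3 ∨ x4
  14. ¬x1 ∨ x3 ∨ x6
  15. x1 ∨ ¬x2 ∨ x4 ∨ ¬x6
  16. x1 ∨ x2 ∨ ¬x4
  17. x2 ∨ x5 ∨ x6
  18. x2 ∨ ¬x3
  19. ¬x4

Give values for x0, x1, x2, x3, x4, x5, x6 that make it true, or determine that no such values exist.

Unit clause (¬x4) forces x4 = False.
In (¬x2 ∨ x4) only ¬x2 is left, so x2 = False.
In (x2 ∨ x4 ∨ ¬x6) only ¬x6 is left, so x6 = False.
In (x2 ∨ x5 ∨ x6) only x5 is left, so x5 = True.
In (x2 ∨ ¬x3) only ¬x3 is left, so x3 = False.
In (x0 ∨ x3) only x0 is left, so x0 = True.
In (¬x1 ∨ x3 ∨ x6) only ¬x1 is left, so x1 = False.
All clauses satisfied.

x0=T, x1=F, x2=F, x3=F, x4=F, x5=T, x6=F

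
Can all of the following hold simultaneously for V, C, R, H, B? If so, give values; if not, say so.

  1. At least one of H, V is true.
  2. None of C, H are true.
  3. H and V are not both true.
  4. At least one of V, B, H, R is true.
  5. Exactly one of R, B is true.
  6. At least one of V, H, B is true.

V = True, C = False, R = True, H = False, B = False

  (1) {H, V}: 1 true — at least one ✓
  (2) {C, H}: 0 true — none ✓
  (3) H=F, V=T — not both ✓
  (4) {V, B, H, R}: 2 true — at least one ✓
  (5) {R, B}: 1 true — exactly one ✓
  (6) {V, H, B}: 1 true — at least one ✓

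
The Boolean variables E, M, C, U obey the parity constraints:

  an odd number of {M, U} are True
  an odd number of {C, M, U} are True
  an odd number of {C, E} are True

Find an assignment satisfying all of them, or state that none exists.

E = True, M = True, C = False, U = False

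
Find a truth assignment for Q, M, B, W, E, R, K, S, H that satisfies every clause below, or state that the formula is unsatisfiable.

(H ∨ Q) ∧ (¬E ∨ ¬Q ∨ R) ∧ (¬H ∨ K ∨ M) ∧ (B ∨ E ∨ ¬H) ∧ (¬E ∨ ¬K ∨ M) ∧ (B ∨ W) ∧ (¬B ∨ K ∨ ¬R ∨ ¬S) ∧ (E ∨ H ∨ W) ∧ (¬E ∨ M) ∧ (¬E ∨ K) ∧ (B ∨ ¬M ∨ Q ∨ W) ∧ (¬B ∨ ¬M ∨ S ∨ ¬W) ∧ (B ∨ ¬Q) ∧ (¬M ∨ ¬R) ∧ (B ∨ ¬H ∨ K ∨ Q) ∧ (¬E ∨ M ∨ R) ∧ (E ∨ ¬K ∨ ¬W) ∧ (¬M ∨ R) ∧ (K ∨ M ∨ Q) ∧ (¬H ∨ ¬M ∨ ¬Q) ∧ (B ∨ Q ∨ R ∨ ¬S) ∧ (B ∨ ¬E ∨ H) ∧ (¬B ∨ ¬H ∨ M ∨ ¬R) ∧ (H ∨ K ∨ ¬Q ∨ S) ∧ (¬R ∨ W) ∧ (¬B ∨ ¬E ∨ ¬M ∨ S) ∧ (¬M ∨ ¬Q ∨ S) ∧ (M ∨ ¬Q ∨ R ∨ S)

Set Q = False.
  then (H ∨ Q) forces H = True.
Try M = True:
  (¬M ∨ ¬R) forces R = False.
  clause (¬M ∨ R) is falsified — backtrack.
So M = False.
  then (¬H ∨ K ∨ M) forces K = True.
  then (¬E ∨ ¬K ∨ M) forces E = False.
  then (E ∨ ¬K ∨ ¬W) forces W = False.
  then (¬R ∨ W) forces R = False.
  then (B ∨ E ∨ ¬H) forces B = True.
Set S = False.
All clauses satisfied.

Q=F, M=F, B=T, W=F, E=F, R=F, K=T, S=F, H=T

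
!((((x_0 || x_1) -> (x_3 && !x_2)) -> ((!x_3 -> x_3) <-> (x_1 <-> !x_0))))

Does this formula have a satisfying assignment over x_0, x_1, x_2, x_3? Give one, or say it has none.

x_0 = True, x_1 = True, x_2 = False, x_3 = True

  !((((x_0 || x_1) -> (x_3 && !x_2)) -> ((!x_3 -> x_3) <-> (x_1 <-> !x_0)))) = True
    ((x_0 || x_1) -> (x_3 && !x_2)) -> ((!x_3 -> x_3) <-> (x_1 <-> !x_0)) = False
      (x_0 || x_1) -> (x_3 && !x_2) = True
        x_0 || x_1 = True
        x_3 && !x_2 = True
          !x_2 = True
      (!x_3 -> x_3) <-> (x_1 <-> !x_0) = False
        !x_3 -> x_3 = True
          !x_3 = False
        x_1 <-> !x_0 = False
          !x_0 = False
The formula evaluates to True.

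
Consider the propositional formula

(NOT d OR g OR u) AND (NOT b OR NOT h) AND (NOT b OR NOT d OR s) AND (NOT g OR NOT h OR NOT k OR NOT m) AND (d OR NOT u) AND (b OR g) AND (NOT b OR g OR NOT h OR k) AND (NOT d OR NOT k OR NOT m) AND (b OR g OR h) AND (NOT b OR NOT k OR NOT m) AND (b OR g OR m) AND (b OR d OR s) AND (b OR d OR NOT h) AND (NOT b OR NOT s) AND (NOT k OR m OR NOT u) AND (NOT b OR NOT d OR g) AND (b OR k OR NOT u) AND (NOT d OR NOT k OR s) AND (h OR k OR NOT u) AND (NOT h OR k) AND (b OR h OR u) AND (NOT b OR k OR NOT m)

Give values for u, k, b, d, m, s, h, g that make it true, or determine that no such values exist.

Set u = False.
Set k = True.
Set b = False.
  then (b OR g) forces g = True.
  then (b OR h OR u) forces h = True.
  then (NOT g OR NOT h OR NOT k OR NOT m) forces m = False.
  then (b OR d OR NOT h) forces d = True.
  then (NOT d OR NOT k OR s) forces s = True.
All clauses satisfied.

u = False, k = True, b = False, d = True, m = False, s = True, h = True, g = True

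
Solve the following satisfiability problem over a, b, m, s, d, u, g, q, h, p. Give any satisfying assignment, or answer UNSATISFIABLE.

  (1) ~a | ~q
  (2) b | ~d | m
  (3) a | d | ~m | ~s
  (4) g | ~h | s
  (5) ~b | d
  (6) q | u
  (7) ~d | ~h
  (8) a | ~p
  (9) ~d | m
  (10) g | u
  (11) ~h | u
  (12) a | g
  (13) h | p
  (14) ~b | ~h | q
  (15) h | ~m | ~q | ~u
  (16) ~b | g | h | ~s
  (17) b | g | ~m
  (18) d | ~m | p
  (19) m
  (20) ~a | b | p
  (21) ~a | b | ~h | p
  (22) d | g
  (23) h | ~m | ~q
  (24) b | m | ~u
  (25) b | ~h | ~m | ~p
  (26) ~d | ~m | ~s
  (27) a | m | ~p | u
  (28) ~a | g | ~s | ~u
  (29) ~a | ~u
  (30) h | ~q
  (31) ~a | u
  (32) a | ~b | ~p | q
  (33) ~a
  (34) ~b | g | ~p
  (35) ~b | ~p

Unsatisfiable — no assignment works.

Case m = True:
  (~a) forces a = False.
  (a | ~p) forces p = False.
  (a | g) forces g = True.
  (h | p) forces h = True.
  (~d | ~h) forces d = False.
  Clause (d | ~m | p) is falsified — contradiction.
Case m = False:
  Clause (m) is falsified — contradiction.
Both cases fail, so the formula is unsatisfiable.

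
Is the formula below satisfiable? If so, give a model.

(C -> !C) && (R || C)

C = False, R = True

  C -> !C = True
    !C = True
  R || C = True
Both conjuncts True, so the formula holds.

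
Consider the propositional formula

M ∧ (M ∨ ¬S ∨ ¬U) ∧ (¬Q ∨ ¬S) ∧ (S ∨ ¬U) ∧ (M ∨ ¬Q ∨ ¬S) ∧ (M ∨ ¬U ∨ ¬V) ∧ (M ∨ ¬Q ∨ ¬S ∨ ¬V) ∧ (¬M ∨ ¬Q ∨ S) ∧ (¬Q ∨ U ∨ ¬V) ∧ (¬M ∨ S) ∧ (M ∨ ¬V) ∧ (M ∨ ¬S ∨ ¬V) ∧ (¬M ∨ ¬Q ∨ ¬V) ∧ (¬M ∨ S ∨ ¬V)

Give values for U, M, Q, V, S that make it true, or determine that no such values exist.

U = False; M = True; Q = False; V = False; S = True

Unit clause (M) forces M = True.
In (¬M ∨ S) only S is left, so S = True.
In (¬Q ∨ ¬S) only ¬Q is left, so Q = False.
Set U = False.
Set V = False.
All clauses satisfied.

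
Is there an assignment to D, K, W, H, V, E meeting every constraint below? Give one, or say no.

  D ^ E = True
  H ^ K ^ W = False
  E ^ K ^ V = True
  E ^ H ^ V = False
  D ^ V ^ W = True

D=T, K=F, W=T, H=T, V=T, E=F

D ^ E = T ^ F = True ✓
H ^ K ^ W = T ^ F ^ T = False ✓
E ^ K ^ V = F ^ F ^ T = True ✓
E ^ H ^ V = F ^ T ^ T = False ✓
D ^ V ^ W = T ^ T ^ T = True ✓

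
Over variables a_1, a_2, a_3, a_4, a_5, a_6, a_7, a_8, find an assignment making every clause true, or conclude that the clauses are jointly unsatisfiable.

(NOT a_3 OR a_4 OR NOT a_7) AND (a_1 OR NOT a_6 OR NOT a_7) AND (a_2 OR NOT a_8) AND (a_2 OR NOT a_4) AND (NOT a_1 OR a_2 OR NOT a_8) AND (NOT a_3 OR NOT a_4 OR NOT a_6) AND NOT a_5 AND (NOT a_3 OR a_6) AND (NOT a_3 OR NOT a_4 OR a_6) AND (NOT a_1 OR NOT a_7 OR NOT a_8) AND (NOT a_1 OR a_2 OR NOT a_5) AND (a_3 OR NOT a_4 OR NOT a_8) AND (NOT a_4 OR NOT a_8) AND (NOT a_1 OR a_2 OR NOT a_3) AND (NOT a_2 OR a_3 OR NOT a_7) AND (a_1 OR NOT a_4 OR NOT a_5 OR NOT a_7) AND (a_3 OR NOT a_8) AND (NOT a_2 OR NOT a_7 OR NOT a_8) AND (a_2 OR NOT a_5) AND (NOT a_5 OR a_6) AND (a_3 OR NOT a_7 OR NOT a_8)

a_1: True, a_2: False, a_3: False, a_4: False, a_5: False, a_6: True, a_7: True, a_8: False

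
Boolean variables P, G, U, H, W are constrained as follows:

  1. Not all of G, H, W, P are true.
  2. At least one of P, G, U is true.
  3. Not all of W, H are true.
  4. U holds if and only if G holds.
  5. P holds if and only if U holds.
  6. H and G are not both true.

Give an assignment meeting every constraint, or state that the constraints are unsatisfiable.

P: True; G: True; U: True; H: False; W: True

  (1) {G, H, W, P}: 3/4 true — not all ✓
  (2) {P, G, U}: 3 true — at least one ✓
  (3) {W, H}: 1/2 true — not all ✓
  (4) U=T, G=T — same ✓
  (5) P=T, U=T — same ✓
  (6) H=F, G=T — not both ✓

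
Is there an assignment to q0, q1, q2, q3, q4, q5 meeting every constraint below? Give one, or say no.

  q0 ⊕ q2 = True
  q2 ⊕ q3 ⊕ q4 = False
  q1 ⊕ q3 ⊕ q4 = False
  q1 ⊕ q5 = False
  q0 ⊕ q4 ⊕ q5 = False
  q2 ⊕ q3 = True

q0: True, q1: False, q2: False, q3: True, q4: True, q5: False

q0 ⊕ q2 = T ⊕ F = True ✓
q2 ⊕ q3 ⊕ q4 = F ⊕ T ⊕ T = False ✓
q1 ⊕ q3 ⊕ q4 = F ⊕ T ⊕ T = False ✓
q1 ⊕ q5 = F ⊕ F = False ✓
q0 ⊕ q4 ⊕ q5 = T ⊕ T ⊕ F = False ✓
q2 ⊕ q3 = F ⊕ T = True ✓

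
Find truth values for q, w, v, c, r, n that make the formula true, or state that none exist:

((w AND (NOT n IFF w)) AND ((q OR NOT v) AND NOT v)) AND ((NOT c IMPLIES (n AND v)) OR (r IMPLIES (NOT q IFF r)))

q = True; w = True; v = False; c = True; r = False; n = False

  (w AND (NOT n IFF w)) AND ((q OR NOT v) AND NOT v) = True
    w AND (NOT n IFF w) = True
      NOT n IFF w = True
        NOT n = True
    (q OR NOT v) AND NOT v = True
      q OR NOT v = True
        NOT v = True
      NOT v = True
  (NOT c IMPLIES (n AND v)) OR (r IMPLIES (NOT q IFF r)) = True
    NOT c IMPLIES (n AND v) = True
      NOT c = False
      n AND v = False
    r IMPLIES (NOT q IFF r) = True
      NOT q IFF r = True
        NOT q = False
Both conjuncts True, so the formula holds.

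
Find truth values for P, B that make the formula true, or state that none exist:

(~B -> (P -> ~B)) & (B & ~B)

Case B = True: the conjunct ~B is False.
Case B = False: the conjunct B is False.
Both cases fail — unsatisfiable.

Unsatisfiable — no assignment works.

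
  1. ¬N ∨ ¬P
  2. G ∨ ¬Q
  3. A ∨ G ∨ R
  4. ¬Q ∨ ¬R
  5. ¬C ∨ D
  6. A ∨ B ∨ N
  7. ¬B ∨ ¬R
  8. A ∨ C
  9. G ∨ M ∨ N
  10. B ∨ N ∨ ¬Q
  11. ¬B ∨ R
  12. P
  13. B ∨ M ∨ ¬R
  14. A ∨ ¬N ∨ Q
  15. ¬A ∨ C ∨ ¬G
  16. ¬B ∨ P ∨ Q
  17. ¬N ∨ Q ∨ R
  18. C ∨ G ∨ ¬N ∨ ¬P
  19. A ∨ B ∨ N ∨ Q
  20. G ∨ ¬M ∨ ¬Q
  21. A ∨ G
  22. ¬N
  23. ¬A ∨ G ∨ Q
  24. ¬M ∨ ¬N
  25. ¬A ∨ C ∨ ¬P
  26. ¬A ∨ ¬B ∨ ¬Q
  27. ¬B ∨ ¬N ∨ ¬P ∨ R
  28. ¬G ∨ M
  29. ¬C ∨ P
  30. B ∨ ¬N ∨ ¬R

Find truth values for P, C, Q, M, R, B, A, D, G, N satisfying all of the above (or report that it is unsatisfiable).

Unit clause (P) forces P = True.
Unit clause (¬N) forces N = False.
Try C = False:
  (A ∨ C) forces A = True.
  clause (¬A ∨ C ∨ ¬P) is falsified — backtrack.
So C = True.
  then (¬C ∨ D) forces D = True.
Set Q = False.
Set M = True.
Set R = False.
  then (¬B ∨ R) forces B = False.
  then (A ∨ B ∨ N ∨ Q) forces A = True.
  then (¬A ∨ G ∨ Q) forces G = True.
All clauses satisfied.

P = True, C = True, Q = False, M = True, R = False, B = False, A = True, D = True, G = True, N = False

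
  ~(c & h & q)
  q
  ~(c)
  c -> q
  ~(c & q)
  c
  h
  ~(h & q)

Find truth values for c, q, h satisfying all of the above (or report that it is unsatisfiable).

Unsatisfiable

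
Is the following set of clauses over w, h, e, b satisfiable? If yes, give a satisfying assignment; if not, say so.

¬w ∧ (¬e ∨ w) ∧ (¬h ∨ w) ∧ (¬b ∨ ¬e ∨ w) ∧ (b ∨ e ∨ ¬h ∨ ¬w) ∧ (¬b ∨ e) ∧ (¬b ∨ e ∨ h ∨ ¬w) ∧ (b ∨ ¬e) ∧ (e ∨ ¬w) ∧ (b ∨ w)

UNSATISFIABLE

Case w = True:
  Clause (¬w) is falsified — contradiction.
Case w = False:
  (¬e ∨ w) forces e = False.
  (¬h ∨ w) forces h = False.
  (¬b ∨ e) forces b = False.
  Clause (b ∨ w) is falsified — contradiction.
Both cases fail, so the formula is unsatisfiable.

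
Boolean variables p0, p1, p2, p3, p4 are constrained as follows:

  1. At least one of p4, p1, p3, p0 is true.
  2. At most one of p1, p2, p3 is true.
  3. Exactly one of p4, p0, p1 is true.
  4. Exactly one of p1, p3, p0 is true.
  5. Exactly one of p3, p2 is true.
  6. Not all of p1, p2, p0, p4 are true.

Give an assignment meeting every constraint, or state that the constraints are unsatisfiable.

p0 = False, p1 = False, p2 = False, p3 = True, p4 = True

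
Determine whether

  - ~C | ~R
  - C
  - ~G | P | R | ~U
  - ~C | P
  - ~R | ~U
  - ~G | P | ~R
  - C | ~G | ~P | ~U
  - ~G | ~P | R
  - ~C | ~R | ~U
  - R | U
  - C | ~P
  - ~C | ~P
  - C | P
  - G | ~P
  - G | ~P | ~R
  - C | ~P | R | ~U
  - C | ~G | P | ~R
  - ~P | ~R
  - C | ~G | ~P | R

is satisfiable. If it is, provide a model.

Case C = True:
  (~C | ~R) forces R = False.
  (~C | P) forces P = True.
  Clause (~C | ~P) is falsified — contradiction.
Case C = False:
  Clause (C) is falsified — contradiction.
Both cases fail, so the formula is unsatisfiable.

Unsatisfiable — no assignment works.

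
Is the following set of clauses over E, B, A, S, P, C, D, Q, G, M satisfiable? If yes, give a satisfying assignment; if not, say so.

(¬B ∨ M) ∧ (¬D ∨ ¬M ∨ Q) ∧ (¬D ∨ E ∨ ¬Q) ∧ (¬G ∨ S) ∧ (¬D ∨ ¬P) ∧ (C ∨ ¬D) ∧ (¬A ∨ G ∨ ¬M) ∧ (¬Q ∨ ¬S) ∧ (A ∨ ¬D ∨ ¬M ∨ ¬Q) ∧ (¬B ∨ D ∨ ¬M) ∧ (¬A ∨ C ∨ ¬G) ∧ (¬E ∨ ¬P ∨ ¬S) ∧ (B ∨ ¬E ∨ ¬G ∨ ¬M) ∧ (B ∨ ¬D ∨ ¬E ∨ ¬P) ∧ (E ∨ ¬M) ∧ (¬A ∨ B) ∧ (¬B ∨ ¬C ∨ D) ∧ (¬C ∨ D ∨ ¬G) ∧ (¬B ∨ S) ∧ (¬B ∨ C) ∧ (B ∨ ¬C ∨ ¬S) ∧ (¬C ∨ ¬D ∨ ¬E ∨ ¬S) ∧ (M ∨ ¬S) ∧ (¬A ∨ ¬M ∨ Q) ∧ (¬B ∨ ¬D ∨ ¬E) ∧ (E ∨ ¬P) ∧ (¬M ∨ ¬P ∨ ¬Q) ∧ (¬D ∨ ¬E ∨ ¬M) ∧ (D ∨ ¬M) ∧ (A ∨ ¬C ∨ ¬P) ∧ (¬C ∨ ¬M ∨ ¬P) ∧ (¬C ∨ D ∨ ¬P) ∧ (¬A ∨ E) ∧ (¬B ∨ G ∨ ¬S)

E: True, B: False, A: False, S: False, P: False, C: True, D: False, Q: False, G: False, M: False

Set E = True.
Try B = True:
  (¬B ∨ M) forces M = True.
  (¬B ∨ D ∨ ¬M) forces D = True.
  clause (¬B ∨ ¬D ∨ ¬E) is falsified — backtrack.
So B = False.
  then (¬A ∨ B) forces A = False.
Set S = False.
  then (¬G ∨ S) forces G = False.
Set P = False.
Set C = True.
Set D = False.
  then (D ∨ ¬M) forces M = False.
Set Q = False.
All clauses satisfied.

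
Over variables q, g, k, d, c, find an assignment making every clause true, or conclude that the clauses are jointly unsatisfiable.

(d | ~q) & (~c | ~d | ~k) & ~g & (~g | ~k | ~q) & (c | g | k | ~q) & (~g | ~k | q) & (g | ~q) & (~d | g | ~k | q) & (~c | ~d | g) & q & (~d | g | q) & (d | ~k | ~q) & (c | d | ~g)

No satisfying assignment exists.

Case g = True:
  Clause (~g) is falsified — contradiction.
Case g = False:
  (g | ~q) forces q = False.
  Clause (q) is falsified — contradiction.
Both cases fail, so the formula is unsatisfiable.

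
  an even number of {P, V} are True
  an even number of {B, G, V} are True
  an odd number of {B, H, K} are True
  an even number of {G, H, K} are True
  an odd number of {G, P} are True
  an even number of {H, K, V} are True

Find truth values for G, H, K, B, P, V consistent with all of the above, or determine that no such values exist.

The formula is unsatisfiable.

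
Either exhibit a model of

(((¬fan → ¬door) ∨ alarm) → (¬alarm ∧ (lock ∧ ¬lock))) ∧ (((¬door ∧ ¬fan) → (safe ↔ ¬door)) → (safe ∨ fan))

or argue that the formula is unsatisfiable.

lock=F; door=T; fan=F; alarm=F; safe=T

  ((¬fan → ¬door) ∨ alarm) → (¬alarm ∧ (lock ∧ ¬lock)) = True
    (¬fan → ¬door) ∨ alarm = False
      ¬fan → ¬door = False
        ¬fan = True
        ¬door = False
    ¬alarm ∧ (lock ∧ ¬lock) = False
      ¬alarm = True
      lock ∧ ¬lock = False
        ¬lock = True
  ((¬door ∧ ¬fan) → (safe ↔ ¬door)) → (safe ∨ fan) = True
    (¬door ∧ ¬fan) → (safe ↔ ¬door) = True
      ¬door ∧ ¬fan = False
        ¬door = False
        ¬fan = True
      safe ↔ ¬door = False
        ¬door = False
    safe ∨ fan = True
Both conjuncts True, so the formula holds.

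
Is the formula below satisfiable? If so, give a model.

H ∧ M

H: True, M: True

Both conjuncts True, so the formula holds.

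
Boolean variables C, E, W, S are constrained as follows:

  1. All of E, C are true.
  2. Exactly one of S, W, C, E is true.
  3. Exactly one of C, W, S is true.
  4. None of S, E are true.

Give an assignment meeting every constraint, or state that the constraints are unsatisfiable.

No satisfying assignment exists.

Case E = True:
  Constraint (4) is violated (E=T) — contradiction.
Case E = False:
  Constraint (1) is violated (E=F) — contradiction.
Both cases fail — unsatisfiable.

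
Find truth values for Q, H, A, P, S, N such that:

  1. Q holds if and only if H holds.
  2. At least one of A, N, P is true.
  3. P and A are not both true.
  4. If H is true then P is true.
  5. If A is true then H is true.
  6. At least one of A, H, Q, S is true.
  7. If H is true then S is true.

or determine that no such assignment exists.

Q=T, H=T, A=F, P=T, S=T, N=F

  (1) Q=T, H=T — same ✓
  (2) {A, N, P}: 1 true — at least one ✓
  (3) P=T, A=F — not both ✓
  (4) H=T ⇒ P: T ✓
  (5) A=F ⇒ H: vacuous ✓
  (6) {A, H, Q, S}: 3 true — at least one ✓
  (7) H=T ⇒ S: T ✓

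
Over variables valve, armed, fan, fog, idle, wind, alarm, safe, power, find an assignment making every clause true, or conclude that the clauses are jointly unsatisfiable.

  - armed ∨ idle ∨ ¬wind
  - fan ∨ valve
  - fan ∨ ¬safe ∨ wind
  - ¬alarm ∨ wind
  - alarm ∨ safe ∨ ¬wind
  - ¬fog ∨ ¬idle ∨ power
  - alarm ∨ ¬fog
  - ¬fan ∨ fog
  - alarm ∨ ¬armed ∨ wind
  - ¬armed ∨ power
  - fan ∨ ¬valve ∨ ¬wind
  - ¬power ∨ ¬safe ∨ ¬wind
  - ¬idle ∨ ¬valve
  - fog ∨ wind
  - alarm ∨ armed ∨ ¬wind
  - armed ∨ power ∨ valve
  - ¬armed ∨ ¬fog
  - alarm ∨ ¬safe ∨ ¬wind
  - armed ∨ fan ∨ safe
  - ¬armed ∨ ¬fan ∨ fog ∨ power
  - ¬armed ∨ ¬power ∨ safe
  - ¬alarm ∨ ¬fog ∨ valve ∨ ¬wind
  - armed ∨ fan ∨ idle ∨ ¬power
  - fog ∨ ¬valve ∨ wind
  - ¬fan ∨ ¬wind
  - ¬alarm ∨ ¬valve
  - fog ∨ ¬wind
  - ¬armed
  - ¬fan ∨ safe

No satisfying assignment exists.

Case wind = True:
  (¬fan ∨ ¬wind) forces fan = False.
  (fan ∨ valve) forces valve = True.
  Clause (fan ∨ ¬valve ∨ ¬wind) is falsified — contradiction.
Case wind = False:
  (¬alarm ∨ wind) forces alarm = False.
  (alarm ∨ ¬fog) forces fog = False.
  Clause (fog ∨ wind) is falsified — contradiction.
Both cases fail, so the formula is unsatisfiable.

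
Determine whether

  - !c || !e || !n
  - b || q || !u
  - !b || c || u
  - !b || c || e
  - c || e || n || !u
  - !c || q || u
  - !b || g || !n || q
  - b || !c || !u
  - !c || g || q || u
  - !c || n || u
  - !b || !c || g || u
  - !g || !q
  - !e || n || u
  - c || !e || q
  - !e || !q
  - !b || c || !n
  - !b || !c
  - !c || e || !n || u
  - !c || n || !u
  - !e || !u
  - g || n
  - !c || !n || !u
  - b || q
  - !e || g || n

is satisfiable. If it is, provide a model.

e = False, q = True, c = False, n = True, g = False, b = False, u = True

Try e = True:
  (!e || !q) forces q = False.
  (c || !e || q) forces c = True.
  (!c || !e || !n) forces n = False.
  (!c || q || u) forces u = True.
  clause (!c || n || !u) is falsified — backtrack.
So e = False.
Set q = True.
  then (!g || !q) forces g = False.
  then (g || n) forces n = True.
Try c = True:
  (!b || !c) forces b = False.
  (b || !c || !u) forces u = False.
  clause (!c || e || !n || u) is falsified — backtrack.
So c = False.
  then (!b || c || e) forces b = False.
Set u = True.
All clauses satisfied.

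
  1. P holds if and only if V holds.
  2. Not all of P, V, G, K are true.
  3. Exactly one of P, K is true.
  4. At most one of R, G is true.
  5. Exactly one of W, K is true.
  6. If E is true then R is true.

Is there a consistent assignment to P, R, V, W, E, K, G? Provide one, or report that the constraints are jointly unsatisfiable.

P=F, R=F, V=F, W=F, E=F, K=T, G=T

  (1) P=F, V=F — same ✓
  (2) {P, V, G, K}: 2/4 true — not all ✓
  (3) {P, K}: 1 true — exactly one ✓
  (4) {R, G}: 1 true — at most one ✓
  (5) {W, K}: 1 true — exactly one ✓
  (6) E=F ⇒ R: vacuous ✓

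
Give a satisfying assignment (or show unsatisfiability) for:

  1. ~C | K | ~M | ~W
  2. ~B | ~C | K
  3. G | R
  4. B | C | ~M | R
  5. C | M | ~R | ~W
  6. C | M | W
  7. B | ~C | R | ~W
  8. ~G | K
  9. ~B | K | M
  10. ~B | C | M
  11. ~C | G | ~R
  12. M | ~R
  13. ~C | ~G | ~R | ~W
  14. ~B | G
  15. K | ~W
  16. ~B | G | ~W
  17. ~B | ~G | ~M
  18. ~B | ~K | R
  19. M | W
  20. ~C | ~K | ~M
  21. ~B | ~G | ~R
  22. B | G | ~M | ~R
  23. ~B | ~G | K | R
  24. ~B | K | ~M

Set R = True.
  then (M | ~R) forces M = True.
Try C = True:
  (~C | G | ~R) forces G = True.
  (~G | K) forces K = True.
  clause (~C | ~K | ~M) is falsified — backtrack.
So C = False.
Try B = True:
  (~B | G) forces G = True.
  clause (~B | ~G | ~M) is falsified — backtrack.
So B = False.
  then (B | G | ~M | ~R) forces G = True.
  then (~G | K) forces K = True.
Set W = True.
All clauses satisfied.

R=T, M=T, C=F, B=F, W=T, K=T, G=T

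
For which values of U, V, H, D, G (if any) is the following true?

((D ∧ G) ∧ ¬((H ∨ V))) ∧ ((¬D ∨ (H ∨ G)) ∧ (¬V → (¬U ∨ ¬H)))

U: False, V: False, H: False, D: True, G: True

  (D ∧ G) ∧ ¬((H ∨ V)) = True
    D ∧ G = True
    ¬((H ∨ V)) = True
      H ∨ V = False
  (¬D ∨ (H ∨ G)) ∧ (¬V → (¬U ∨ ¬H)) = True
    ¬D ∨ (H ∨ G) = True
      ¬D = False
      H ∨ G = True
    ¬V → (¬U ∨ ¬H) = True
      ¬V = True
      ¬U ∨ ¬H = True
        ¬U = True
        ¬H = True
Both conjuncts True, so the formula holds.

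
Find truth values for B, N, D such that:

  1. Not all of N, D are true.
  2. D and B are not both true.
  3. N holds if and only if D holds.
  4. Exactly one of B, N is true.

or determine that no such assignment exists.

B = True, N = False, D = False

  (1) {N, D}: 0/2 true — not all ✓
  (2) D=F, B=T — not both ✓
  (3) N=F, D=F — same ✓
  (4) {B, N}: 1 true — exactly one ✓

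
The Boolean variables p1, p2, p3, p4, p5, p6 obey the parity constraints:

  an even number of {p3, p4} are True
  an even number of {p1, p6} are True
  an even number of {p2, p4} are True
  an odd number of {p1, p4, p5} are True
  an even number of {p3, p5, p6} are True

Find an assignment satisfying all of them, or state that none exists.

Adding constraints 1, 2, 4, 5 mod 2: every variable appears an even number of times on the left, so the left side is 0.
But the right sides sum to 1 (mod 2). 0 ≠ 1 — the system is inconsistent.

Unsatisfiable — no assignment works.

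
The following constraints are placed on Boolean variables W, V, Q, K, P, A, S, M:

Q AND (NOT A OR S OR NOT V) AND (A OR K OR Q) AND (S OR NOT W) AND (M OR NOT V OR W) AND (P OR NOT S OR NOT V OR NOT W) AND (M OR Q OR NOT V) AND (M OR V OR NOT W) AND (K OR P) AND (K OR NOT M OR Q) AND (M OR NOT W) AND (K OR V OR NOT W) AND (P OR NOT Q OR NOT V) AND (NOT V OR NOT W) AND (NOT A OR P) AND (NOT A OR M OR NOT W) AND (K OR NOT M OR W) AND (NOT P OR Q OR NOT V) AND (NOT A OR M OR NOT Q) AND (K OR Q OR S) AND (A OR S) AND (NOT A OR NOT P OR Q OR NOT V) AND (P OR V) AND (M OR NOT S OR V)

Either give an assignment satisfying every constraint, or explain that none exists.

Unit clause (Q) forces Q = True.
Set W = True.
  then (S OR NOT W) forces S = True.
  then (M OR NOT W) forces M = True.
  then (NOT V OR NOT W) forces V = False.
  then (P OR V) forces P = True.
  then (K OR V OR NOT W) forces K = True.
Set A = True.
All clauses satisfied.

W=T, V=F, Q=T, K=T, P=T, A=T, S=T, M=T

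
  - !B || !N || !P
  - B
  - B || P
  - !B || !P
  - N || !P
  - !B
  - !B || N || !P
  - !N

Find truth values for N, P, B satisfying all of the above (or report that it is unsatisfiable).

Case B = True:
  Clause (!B) is falsified — contradiction.
Case B = False:
  Clause (B) is falsified — contradiction.
Both cases fail, so the formula is unsatisfiable.

UNSATISFIABLE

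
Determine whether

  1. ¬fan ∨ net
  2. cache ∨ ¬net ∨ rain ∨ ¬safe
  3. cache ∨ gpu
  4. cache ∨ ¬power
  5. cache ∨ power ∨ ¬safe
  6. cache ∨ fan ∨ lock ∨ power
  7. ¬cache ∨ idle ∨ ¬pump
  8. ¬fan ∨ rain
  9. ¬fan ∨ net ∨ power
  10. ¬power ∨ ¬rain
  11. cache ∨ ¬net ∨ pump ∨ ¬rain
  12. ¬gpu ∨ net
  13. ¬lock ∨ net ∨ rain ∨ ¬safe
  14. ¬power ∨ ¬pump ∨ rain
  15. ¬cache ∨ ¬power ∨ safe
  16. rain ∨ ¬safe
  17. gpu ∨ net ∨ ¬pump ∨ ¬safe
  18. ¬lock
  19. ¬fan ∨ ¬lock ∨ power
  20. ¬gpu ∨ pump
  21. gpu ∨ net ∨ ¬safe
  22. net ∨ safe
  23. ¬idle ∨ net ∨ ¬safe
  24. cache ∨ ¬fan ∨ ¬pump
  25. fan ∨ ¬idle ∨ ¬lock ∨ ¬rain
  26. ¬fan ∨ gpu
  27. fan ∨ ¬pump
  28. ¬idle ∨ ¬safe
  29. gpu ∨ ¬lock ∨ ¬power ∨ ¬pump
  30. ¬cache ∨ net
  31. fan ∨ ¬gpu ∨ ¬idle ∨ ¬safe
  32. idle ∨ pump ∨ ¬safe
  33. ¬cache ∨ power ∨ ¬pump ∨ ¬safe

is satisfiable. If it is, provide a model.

Unit clause (¬lock) forces lock = False.
Set safe = False.
  then (net ∨ safe) forces net = True.
Set gpu = False.
  then (cache ∨ gpu) forces cache = True.
  then (¬cache ∨ ¬power ∨ safe) forces power = False.
  then (¬fan ∨ gpu) forces fan = False.
  then (fan ∨ ¬pump) forces pump = False.
Set rain = False.
Set idle = False.
All clauses satisfied.

safe=F; gpu=F; rain=F; lock=F; power=F; net=T; pump=F; idle=F; cache=T; fan=F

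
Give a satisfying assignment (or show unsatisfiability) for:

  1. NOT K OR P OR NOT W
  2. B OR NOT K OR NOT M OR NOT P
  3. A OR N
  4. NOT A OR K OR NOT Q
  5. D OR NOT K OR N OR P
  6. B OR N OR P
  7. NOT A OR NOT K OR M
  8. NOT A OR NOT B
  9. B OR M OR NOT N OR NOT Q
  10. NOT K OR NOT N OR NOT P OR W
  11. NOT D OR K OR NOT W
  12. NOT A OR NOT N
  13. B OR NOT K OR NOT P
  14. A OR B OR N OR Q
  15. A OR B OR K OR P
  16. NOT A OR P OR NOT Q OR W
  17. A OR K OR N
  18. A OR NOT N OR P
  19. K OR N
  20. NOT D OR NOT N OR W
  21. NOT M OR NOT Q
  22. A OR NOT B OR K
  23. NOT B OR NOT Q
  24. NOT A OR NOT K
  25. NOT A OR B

Try Q = True:
  (NOT M OR NOT Q) forces M = False.
  (NOT B OR NOT Q) forces B = False.
  (B OR M OR NOT N OR NOT Q) forces N = False.
  (A OR N) forces A = True.
  clause (NOT A OR B) is falsified — backtrack.
So Q = False.
Set W = True.
Set N = True.
  then (NOT A OR NOT N) forces A = False.
  then (A OR NOT N OR P) forces P = True.
Set D = True.
  then (NOT D OR K OR NOT W) forces K = True.
  then (B OR NOT K OR NOT P) forces B = True.
Set M = False.
All clauses satisfied.

Q = False; W = True; N = True; A = False; D = True; P = True; K = True; B = True; M = False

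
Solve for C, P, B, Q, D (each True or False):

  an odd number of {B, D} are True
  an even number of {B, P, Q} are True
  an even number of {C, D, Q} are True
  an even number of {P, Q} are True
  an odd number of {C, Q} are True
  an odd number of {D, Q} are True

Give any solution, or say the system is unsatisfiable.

C=T, P=F, B=F, Q=F, D=T

{B, D}: 1 true → odd ✓
{B, P, Q}: 0 true → even ✓
{C, D, Q}: 2 true → even ✓
{P, Q}: 0 true → even ✓
{C, Q}: 1 true → odd ✓
{D, Q}: 1 true → odd ✓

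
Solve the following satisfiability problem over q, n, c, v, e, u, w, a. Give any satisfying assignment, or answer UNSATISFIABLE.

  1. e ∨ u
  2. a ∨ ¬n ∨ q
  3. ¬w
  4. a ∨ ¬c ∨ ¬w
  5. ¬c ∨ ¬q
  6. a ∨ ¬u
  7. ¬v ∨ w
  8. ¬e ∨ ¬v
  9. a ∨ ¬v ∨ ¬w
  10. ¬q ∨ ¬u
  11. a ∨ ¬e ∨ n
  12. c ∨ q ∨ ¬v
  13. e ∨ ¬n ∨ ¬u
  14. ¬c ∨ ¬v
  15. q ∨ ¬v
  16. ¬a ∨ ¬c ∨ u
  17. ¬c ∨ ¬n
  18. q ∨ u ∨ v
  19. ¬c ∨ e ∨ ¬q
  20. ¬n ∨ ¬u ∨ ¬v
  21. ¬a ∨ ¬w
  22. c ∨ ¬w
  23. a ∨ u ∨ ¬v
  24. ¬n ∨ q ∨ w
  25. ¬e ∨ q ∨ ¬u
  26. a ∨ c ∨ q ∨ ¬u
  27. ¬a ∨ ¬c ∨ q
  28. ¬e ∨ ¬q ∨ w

Unit clause (¬w) forces w = False.
In (¬v ∨ w) only ¬v is left, so v = False.
Try q = True:
  (¬c ∨ ¬q) forces c = False.
  (¬q ∨ ¬u) forces u = False.
  (e ∨ u) forces e = True.
  clause (¬e ∨ ¬q ∨ w) is falsified — backtrack.
So q = False.
  then (q ∨ u ∨ v) forces u = True.
  then (¬n ∨ q ∨ w) forces n = False.
  then (¬e ∨ q ∨ ¬u) forces e = False.
  then (a ∨ ¬u) forces a = True.
  then (¬a ∨ ¬c ∨ q) forces c = False.
All clauses satisfied.

q=F; n=F; c=F; v=F; e=F; u=T; w=F; a=T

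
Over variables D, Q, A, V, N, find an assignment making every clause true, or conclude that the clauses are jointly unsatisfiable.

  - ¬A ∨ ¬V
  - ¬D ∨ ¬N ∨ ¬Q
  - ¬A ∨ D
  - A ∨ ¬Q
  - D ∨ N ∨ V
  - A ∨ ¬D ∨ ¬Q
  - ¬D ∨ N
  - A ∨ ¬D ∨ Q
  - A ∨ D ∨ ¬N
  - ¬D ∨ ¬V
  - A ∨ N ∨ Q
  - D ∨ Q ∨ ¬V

D = True, Q = False, A = True, V = False, N = True

Try D = False:
  (¬A ∨ D) forces A = False.
  (A ∨ ¬Q) forces Q = False.
  (A ∨ D ∨ ¬N) forces N = False.
  clause (A ∨ N ∨ Q) is falsified — backtrack.
So D = True.
  then (¬D ∨ N) forces N = True.
  then (¬D ∨ ¬V) forces V = False.
  then (¬D ∨ ¬N ∨ ¬Q) forces Q = False.
  then (A ∨ ¬D ∨ Q) forces A = True.
All clauses satisfied.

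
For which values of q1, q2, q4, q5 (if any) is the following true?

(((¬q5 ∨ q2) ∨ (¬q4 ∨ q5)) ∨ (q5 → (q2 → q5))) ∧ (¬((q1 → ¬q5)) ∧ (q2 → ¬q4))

q1: True; q2: True; q4: False; q5: True

  ((¬q5 ∨ q2) ∨ (¬q4 ∨ q5)) ∨ (q5 → (q2 → q5)) = True
    (¬q5 ∨ q2) ∨ (¬q4 ∨ q5) = True
      ¬q5 ∨ q2 = True
        ¬q5 = False
      ¬q4 ∨ q5 = True
        ¬q4 = True
    q5 → (q2 → q5) = True
      q2 → q5 = True
  ¬((q1 → ¬q5)) ∧ (q2 → ¬q4) = True
    ¬((q1 → ¬q5)) = True
      q1 → ¬q5 = False
        ¬q5 = False
    q2 → ¬q4 = True
      ¬q4 = True
Both conjuncts True, so the formula holds.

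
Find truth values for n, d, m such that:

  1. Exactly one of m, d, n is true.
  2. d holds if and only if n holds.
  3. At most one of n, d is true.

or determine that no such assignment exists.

n=F, d=F, m=T

  (1) {m, d, n}: 1 true — exactly one ✓
  (2) d=F, n=F — same ✓
  (3) {n, d}: 0 true — at most one ✓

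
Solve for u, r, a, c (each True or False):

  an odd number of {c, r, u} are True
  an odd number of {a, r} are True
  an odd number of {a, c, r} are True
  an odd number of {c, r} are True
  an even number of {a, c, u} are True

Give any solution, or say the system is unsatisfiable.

u = False, r = True, a = False, c = False

{c, r, u}: 1 true → odd ✓
{a, r}: 1 true → odd ✓
{a, c, r}: 1 true → odd ✓
{c, r}: 1 true → odd ✓
{a, c, u}: 0 true → even ✓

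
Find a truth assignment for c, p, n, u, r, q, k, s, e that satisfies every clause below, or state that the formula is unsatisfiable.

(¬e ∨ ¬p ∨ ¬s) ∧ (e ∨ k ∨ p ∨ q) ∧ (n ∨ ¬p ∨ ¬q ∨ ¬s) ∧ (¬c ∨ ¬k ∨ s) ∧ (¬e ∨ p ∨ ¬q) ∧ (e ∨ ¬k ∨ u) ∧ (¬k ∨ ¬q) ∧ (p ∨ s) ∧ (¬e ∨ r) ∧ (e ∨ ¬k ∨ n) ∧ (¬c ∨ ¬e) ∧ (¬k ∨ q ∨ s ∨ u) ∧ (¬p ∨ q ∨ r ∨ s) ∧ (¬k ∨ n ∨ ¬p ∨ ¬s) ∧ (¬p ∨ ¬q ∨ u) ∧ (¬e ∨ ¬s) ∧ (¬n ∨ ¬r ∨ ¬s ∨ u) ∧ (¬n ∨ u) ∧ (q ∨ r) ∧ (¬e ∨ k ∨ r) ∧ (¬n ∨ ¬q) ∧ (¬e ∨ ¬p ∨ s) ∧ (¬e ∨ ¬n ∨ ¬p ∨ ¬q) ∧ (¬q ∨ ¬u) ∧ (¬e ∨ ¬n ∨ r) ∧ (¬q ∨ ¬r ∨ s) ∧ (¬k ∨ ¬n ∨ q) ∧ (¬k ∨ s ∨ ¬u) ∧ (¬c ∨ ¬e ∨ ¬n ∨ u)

c=T, p=F, n=F, u=F, r=F, q=T, k=F, s=T, e=F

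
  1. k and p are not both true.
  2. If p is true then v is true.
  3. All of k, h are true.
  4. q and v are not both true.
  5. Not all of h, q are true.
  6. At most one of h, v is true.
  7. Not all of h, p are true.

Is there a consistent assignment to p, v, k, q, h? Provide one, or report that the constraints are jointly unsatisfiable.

p = False, v = False, k = True, q = False, h = True

  (1) k=T, p=F — not both ✓
  (2) p=F ⇒ v: vacuous ✓
  (3) {k, h}: all 2 true ✓
  (4) q=F, v=F — not both ✓
  (5) {h, q}: 1/2 true — not all ✓
  (6) {h, v}: 1 true — at most one ✓
  (7) {h, p}: 1/2 true — not all ✓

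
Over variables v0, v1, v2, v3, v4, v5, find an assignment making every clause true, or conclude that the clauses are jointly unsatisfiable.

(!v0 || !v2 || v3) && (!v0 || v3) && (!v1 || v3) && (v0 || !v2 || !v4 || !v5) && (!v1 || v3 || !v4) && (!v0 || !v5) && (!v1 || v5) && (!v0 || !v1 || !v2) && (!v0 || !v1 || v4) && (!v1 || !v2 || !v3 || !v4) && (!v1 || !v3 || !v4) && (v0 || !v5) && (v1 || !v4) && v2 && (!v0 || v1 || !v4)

Unit clause (v2) forces v2 = True.
Set v0 = True.
  then (!v0 || !v2 || v3) forces v3 = True.
  then (!v0 || !v5) forces v5 = False.
  then (!v1 || v5) forces v1 = False.
  then (v1 || !v4) forces v4 = False.
All clauses satisfied.

v0: True, v1: False, v2: True, v3: True, v4: False, v5: False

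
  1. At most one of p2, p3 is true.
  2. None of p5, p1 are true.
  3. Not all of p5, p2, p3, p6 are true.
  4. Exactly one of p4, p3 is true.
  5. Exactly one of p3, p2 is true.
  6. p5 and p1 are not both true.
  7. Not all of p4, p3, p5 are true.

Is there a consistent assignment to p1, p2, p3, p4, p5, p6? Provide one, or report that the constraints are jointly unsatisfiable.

p1=F, p2=F, p3=T, p4=F, p5=F, p6=F

  (1) {p2, p3}: 1 true — at most one ✓
  (2) {p5, p1}: 0 true — none ✓
  (3) {p5, p2, p3, p6}: 1/4 true — not all ✓
  (4) {p4, p3}: 1 true — exactly one ✓
  (5) {p3, p2}: 1 true — exactly one ✓
  (6) p5=F, p1=F — not both ✓
  (7) {p4, p3, p5}: 1/3 true — not all ✓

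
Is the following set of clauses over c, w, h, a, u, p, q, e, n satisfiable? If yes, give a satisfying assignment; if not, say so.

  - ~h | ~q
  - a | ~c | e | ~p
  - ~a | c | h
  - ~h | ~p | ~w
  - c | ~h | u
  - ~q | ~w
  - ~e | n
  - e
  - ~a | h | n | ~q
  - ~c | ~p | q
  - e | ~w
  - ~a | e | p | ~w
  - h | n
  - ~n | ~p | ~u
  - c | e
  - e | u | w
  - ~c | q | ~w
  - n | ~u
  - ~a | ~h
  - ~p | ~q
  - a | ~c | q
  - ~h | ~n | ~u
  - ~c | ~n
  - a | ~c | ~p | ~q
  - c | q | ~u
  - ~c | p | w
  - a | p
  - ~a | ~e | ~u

c = False; w = True; h = False; a = False; u = False; p = True; q = False; e = True; n = True

Unit clause (e) forces e = True.
In (~e | n) only n is left, so n = True.
In (~c | ~n) only ~c is left, so c = False.
Set w = True.
  then (~q | ~w) forces q = False.
  then (c | q | ~u) forces u = False.
  then (c | ~h | u) forces h = False.
  then (~a | c | h) forces a = False.
  then (a | p) forces p = True.
All clauses satisfied.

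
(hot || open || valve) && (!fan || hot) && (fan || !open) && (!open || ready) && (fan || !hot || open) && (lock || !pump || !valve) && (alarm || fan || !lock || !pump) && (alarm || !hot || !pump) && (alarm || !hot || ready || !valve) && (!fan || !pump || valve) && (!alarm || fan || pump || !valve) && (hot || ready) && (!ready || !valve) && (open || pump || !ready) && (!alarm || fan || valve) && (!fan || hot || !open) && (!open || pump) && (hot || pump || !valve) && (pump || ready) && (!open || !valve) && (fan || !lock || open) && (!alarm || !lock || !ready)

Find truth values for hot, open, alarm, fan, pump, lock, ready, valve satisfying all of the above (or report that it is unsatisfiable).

hot: True, open: False, alarm: True, fan: True, pump: True, lock: True, ready: False, valve: True

Set hot = True.
Try open = True:
  (fan || !open) forces fan = True.
  (!open || ready) forces ready = True.
  (!ready || !valve) forces valve = False.
  (!fan || !pump || valve) forces pump = False.
  clause (!open || pump) is falsified — backtrack.
So open = False.
  then (fan || !hot || open) forces fan = True.
Set alarm = True.
Set pump = True.
  then (!fan || !pump || valve) forces valve = True.
  then (!ready || !valve) forces ready = False.
  then (lock || !pump || !valve) forces lock = True.
All clauses satisfied.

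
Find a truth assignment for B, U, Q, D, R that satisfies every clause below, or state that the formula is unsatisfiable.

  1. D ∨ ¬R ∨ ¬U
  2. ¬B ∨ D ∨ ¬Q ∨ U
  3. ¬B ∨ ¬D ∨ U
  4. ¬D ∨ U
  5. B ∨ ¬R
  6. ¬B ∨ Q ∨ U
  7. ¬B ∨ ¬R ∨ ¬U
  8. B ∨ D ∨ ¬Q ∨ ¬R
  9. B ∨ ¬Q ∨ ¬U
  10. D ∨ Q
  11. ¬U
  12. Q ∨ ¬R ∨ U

B = False, U = False, Q = True, D = False, R = False

Unit clause (¬U) forces U = False.
In (¬D ∨ U) only ¬D is left, so D = False.
In (D ∨ Q) only Q is left, so Q = True.
In (¬B ∨ D ∨ ¬Q ∨ U) only ¬B is left, so B = False.
In (B ∨ ¬R) only ¬R is left, so R = False.
All clauses satisfied.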